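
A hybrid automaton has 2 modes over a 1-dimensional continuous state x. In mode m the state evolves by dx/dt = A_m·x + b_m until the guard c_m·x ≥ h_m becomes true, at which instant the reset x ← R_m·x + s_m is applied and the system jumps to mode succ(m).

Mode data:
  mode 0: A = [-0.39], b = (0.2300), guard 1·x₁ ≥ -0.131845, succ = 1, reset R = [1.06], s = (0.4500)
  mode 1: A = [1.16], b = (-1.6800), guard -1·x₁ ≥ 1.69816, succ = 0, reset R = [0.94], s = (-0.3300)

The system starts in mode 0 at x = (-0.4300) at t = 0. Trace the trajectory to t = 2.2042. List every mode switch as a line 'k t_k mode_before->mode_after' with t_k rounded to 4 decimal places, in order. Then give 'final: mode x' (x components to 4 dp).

Mode 0: guard c·x = -0.1318 hit at Δt = 0.8868 (t = 0.8868), x⁻ = (-0.1318) → reset → x⁺ = (0.3102), jump to mode 1
Mode 1: guard c·x = 1.6982 hit at Δt = 0.8767 (t = 1.7635), x⁻ = (-1.6982) → reset → x⁺ = (-1.9263), jump to mode 0
Mode 0: flow for 0.4407 to horizon, guard not reached → x = (-1.5290)

1 0.8868 0->1
2 1.7635 1->0
final: 0 -1.5290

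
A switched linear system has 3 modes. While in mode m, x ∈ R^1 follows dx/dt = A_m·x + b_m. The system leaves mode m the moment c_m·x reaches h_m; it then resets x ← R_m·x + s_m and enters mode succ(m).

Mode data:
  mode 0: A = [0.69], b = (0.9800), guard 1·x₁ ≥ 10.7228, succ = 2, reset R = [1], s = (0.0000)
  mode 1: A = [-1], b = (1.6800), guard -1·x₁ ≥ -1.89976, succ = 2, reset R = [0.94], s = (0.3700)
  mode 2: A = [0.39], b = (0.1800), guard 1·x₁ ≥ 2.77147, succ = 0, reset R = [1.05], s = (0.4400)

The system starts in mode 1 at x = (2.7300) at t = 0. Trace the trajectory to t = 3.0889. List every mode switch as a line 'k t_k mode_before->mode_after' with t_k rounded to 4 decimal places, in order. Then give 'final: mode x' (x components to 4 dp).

1 1.5640 1->2
2 2.1057 2->0
final: 0 7.9807

Mode 1: guard c·x = -1.8998 hit at Δt = 1.5640 (t = 1.5640), x⁻ = (1.8998) → reset → x⁺ = (2.1558), jump to mode 2
Mode 2: guard c·x = 2.7715 hit at Δt = 0.5417 (t = 2.1057), x⁻ = (2.7715) → reset → x⁺ = (3.3500), jump to mode 0
Mode 0: flow for 0.9832 to horizon, guard not reached → x = (7.9807)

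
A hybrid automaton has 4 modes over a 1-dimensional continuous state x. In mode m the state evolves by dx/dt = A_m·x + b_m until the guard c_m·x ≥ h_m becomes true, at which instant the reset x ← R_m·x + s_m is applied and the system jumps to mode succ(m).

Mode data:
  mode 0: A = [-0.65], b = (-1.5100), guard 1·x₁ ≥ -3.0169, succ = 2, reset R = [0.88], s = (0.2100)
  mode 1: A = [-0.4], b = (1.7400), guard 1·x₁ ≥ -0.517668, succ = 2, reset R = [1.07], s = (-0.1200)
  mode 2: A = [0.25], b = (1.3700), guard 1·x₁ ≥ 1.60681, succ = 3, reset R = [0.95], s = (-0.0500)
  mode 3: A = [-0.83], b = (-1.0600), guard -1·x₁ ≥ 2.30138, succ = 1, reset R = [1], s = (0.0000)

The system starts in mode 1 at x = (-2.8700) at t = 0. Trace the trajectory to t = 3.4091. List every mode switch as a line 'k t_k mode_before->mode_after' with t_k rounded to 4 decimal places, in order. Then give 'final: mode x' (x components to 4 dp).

Mode 1: guard c·x = -0.5177 hit at Δt = 0.9856 (t = 0.9856), x⁻ = (-0.5177) → reset → x⁺ = (-0.6739), jump to mode 2
Mode 2: guard c·x = 1.6068 hit at Δt = 1.5534 (t = 2.5390), x⁻ = (1.6068) → reset → x⁺ = (1.4765), jump to mode 3
Mode 3: flow for 0.8701 to horizon, guard not reached → x = (0.0603)

1 0.9856 1->2
2 2.5390 2->3
final: 3 0.0603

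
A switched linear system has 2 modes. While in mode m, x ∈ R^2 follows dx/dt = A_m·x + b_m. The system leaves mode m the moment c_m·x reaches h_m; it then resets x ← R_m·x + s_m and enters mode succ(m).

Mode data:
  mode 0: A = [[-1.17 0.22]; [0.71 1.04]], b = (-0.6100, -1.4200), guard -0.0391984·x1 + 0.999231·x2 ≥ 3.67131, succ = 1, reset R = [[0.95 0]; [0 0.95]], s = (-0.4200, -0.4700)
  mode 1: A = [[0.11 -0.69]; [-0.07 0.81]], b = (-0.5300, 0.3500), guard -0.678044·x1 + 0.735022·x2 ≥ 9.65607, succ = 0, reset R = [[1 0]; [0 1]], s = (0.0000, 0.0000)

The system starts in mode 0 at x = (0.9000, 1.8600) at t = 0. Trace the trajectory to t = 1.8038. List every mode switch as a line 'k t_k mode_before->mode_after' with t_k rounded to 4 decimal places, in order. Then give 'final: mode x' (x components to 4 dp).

1 1.0935 0->1
final: 1 -2.7500 5.8041

Mode 0: guard c·x = 3.6713 hit at Δt = 1.0935 (t = 1.0935), x⁻ = (0.2584, 3.6843) → reset → x⁺ = (-0.1745, 3.0301), jump to mode 1
Mode 1: flow for 0.7103 to horizon, guard not reached → x = (-2.7500, 5.8041)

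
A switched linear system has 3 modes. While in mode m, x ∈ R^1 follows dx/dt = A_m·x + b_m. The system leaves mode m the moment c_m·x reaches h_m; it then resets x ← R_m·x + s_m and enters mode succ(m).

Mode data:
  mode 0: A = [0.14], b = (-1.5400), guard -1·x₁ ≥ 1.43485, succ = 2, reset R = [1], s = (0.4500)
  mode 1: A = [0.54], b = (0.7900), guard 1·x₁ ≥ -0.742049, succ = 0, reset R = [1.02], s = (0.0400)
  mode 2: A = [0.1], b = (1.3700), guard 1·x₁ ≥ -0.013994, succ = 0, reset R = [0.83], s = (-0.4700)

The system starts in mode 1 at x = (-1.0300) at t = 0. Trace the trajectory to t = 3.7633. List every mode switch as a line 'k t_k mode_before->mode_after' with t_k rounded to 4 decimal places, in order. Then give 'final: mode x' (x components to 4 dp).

1 0.9442 1->0
2 1.3690 0->2
3 2.1048 2->0
4 2.6745 0->2
5 3.4103 2->0
final: 0 -1.0633

Mode 1: guard c·x = -0.7420 hit at Δt = 0.9442 (t = 0.9442), x⁻ = (-0.7420) → reset → x⁺ = (-0.7169), jump to mode 0
Mode 0: guard c·x = 1.4348 hit at Δt = 0.4248 (t = 1.3690), x⁻ = (-1.4348) → reset → x⁺ = (-0.9848), jump to mode 2
Mode 2: guard c·x = -0.0140 hit at Δt = 0.7358 (t = 2.1048), x⁻ = (-0.0140) → reset → x⁺ = (-0.4816), jump to mode 0
Mode 0: guard c·x = 1.4348 hit at Δt = 0.5697 (t = 2.6745), x⁻ = (-1.4348) → reset → x⁺ = (-0.9849), jump to mode 2
Mode 2: guard c·x = -0.0140 hit at Δt = 0.7358 (t = 3.4103), x⁻ = (-0.0140) → reset → x⁺ = (-0.4816), jump to mode 0
Mode 0: flow for 0.3530 to horizon, guard not reached → x = (-1.0633)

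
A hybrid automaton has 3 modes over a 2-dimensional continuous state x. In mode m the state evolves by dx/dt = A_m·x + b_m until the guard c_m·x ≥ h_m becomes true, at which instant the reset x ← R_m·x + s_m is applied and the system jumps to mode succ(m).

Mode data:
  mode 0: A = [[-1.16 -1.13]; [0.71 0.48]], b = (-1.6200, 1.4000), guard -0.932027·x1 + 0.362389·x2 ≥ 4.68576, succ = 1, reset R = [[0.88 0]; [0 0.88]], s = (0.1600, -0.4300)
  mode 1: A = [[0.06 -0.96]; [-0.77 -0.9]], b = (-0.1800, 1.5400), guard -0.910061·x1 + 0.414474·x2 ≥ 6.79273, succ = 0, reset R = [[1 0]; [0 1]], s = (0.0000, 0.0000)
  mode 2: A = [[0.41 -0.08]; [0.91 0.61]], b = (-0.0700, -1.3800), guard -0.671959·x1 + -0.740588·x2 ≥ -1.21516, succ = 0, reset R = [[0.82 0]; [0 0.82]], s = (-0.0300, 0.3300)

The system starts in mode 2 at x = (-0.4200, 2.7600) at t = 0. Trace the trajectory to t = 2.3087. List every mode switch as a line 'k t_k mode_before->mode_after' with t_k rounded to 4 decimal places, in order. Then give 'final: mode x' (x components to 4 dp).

Mode 2: guard c·x = -1.2152 hit at Δt = 0.8720 (t = 0.8720), x⁻ = (-0.8970, 2.4547) → reset → x⁺ = (-0.7656, 2.3429), jump to mode 0
Mode 0: guard c·x = 4.6858 hit at Δt = 1.1112 (t = 1.9832), x⁻ = (-3.5642, 3.7633) → reset → x⁺ = (-2.9765, 2.8817), jump to mode 1
Mode 1: flow for 0.3255 to horizon, guard not reached → x = (-4.0743, 3.3531)

1 0.8720 2->0
2 1.9832 0->1
final: 1 -4.0743 3.3531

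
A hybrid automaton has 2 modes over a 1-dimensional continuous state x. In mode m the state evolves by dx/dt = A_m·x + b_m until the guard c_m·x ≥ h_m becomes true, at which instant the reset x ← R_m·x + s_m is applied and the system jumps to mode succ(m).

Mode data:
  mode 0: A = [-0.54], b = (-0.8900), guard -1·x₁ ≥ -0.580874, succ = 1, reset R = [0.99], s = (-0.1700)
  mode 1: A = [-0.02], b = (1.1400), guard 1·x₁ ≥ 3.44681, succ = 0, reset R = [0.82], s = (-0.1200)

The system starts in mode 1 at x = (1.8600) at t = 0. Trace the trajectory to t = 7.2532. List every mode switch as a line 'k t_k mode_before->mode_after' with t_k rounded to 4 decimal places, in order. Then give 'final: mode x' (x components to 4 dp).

1 1.4600 1->0
2 2.7001 0->1
3 5.4623 1->0
4 6.7024 0->1
final: 1 1.0251

Mode 1: guard c·x = 3.4468 hit at Δt = 1.4600 (t = 1.4600), x⁻ = (3.4468) → reset → x⁺ = (2.7064), jump to mode 0
Mode 0: guard c·x = -0.5809 hit at Δt = 1.2401 (t = 2.7001), x⁻ = (0.5809) → reset → x⁺ = (0.4051), jump to mode 1
Mode 1: guard c·x = 3.4468 hit at Δt = 2.7622 (t = 5.4623), x⁻ = (3.4468) → reset → x⁺ = (2.7064), jump to mode 0
Mode 0: guard c·x = -0.5809 hit at Δt = 1.2401 (t = 6.7024), x⁻ = (0.5809) → reset → x⁺ = (0.4051), jump to mode 1
Mode 1: flow for 0.5508 to horizon, guard not reached → x = (1.0251)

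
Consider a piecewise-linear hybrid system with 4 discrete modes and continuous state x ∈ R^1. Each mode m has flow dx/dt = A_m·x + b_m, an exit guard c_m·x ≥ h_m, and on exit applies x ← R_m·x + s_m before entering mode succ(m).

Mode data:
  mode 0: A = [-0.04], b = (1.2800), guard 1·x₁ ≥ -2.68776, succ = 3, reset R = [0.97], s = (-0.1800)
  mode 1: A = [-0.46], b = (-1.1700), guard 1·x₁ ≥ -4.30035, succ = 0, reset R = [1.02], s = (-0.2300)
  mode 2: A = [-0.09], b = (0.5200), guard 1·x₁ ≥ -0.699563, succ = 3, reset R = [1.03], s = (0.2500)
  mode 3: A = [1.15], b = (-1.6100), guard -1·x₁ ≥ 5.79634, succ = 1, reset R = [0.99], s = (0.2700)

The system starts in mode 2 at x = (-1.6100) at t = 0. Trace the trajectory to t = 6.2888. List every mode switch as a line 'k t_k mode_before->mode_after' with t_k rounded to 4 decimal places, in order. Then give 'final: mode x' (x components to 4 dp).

Mode 2: guard c·x = -0.6996 hit at Δt = 1.4613 (t = 1.4613), x⁻ = (-0.6996) → reset → x⁺ = (-0.4705), jump to mode 3
Mode 3: guard c·x = 5.7963 hit at Δt = 1.1716 (t = 2.6329), x⁻ = (-5.7963) → reset → x⁺ = (-5.4684), jump to mode 1
Mode 1: guard c·x = -4.3003 hit at Δt = 1.1081 (t = 3.7410), x⁻ = (-4.3003) → reset → x⁺ = (-4.6164), jump to mode 0
Mode 0: guard c·x = -2.6878 hit at Δt = 1.3527 (t = 5.0937), x⁻ = (-2.6878) → reset → x⁺ = (-2.7871), jump to mode 3
Mode 3: guard c·x = 5.7963 hit at Δt = 0.4709 (t = 5.5646), x⁻ = (-5.7963) → reset → x⁺ = (-5.4684), jump to mode 1
Mode 1: flow for 0.7242 to horizon, guard not reached → x = (-4.6397)

1 1.4613 2->3
2 2.6329 3->1
3 3.7410 1->0
4 5.0937 0->3
5 5.5646 3->1
final: 1 -4.6397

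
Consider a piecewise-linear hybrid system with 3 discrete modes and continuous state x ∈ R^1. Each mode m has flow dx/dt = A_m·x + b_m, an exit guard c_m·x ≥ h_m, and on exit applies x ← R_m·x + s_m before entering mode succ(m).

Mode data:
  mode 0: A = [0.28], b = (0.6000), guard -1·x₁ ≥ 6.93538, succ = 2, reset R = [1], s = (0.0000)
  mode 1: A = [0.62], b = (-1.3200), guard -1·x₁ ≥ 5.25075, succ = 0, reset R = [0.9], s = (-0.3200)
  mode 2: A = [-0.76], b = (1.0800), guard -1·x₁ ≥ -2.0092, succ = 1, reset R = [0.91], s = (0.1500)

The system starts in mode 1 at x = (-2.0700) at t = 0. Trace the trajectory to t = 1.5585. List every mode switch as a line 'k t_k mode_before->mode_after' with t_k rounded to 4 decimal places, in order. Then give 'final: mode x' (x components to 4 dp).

Mode 1: guard c·x = 5.2508 hit at Δt = 0.9095 (t = 0.9095), x⁻ = (-5.2508) → reset → x⁺ = (-5.0457), jump to mode 0
Mode 0: flow for 0.6490 to horizon, guard not reached → x = (-5.6241)

1 0.9095 1->0
final: 0 -5.6241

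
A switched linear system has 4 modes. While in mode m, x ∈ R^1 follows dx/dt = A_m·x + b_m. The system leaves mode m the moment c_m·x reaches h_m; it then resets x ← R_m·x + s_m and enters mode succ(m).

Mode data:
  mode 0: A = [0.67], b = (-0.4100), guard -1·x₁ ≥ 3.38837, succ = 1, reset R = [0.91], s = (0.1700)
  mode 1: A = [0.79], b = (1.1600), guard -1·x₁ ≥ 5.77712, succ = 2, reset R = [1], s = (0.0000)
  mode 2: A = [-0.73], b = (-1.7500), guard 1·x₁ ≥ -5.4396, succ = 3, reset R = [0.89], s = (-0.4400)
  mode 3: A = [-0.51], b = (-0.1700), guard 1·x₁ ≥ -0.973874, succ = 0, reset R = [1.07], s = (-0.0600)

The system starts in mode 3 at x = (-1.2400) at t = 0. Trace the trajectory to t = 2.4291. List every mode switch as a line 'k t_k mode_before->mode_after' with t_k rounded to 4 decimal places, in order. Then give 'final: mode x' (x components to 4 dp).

1 0.6813 3->0
2 1.9463 0->1
final: 1 -3.5844

Mode 3: guard c·x = -0.9739 hit at Δt = 0.6813 (t = 0.6813), x⁻ = (-0.9739) → reset → x⁺ = (-1.1020), jump to mode 0
Mode 0: guard c·x = 3.3884 hit at Δt = 1.2650 (t = 1.9463), x⁻ = (-3.3884) → reset → x⁺ = (-2.9134), jump to mode 1
Mode 1: flow for 0.4828 to horizon, guard not reached → x = (-3.5844)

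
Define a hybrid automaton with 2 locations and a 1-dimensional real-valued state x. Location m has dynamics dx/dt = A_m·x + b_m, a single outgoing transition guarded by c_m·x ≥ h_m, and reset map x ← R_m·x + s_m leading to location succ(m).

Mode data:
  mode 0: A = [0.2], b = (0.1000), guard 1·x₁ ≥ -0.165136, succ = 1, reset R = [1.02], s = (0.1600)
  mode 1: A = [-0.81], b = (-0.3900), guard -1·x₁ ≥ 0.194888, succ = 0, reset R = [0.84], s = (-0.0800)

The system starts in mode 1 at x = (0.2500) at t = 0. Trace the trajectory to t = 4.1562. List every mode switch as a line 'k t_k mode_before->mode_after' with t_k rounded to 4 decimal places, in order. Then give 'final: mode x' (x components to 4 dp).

Mode 1: guard c·x = 0.1949 hit at Δt = 1.1568 (t = 1.1568), x⁻ = (-0.1949) → reset → x⁺ = (-0.2437), jump to mode 0
Mode 0: guard c·x = -0.1651 hit at Δt = 1.3370 (t = 2.4938), x⁻ = (-0.1651) → reset → x⁺ = (-0.0084), jump to mode 1
Mode 1: guard c·x = 0.1949 hit at Δt = 0.6187 (t = 3.1125), x⁻ = (-0.1949) → reset → x⁺ = (-0.2437), jump to mode 0
Mode 0: flow for 1.0437 to horizon, guard not reached → x = (-0.1842)

1 1.1568 1->0
2 2.4938 0->1
3 3.1125 1->0
final: 0 -0.1842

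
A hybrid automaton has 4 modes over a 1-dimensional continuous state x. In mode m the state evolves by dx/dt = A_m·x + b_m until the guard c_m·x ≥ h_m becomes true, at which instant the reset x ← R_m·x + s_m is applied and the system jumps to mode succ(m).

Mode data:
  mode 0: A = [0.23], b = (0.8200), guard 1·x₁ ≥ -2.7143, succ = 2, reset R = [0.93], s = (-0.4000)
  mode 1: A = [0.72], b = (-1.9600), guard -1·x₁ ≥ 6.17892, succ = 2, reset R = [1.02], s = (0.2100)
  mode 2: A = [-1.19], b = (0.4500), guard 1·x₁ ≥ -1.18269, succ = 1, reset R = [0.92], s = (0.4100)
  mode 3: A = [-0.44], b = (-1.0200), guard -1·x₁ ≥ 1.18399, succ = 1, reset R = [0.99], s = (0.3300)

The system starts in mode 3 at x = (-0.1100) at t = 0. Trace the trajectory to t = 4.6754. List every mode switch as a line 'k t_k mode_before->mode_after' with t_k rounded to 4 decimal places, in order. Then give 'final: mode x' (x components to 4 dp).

1 1.5142 3->1
2 2.7853 1->2
3 3.9803 2->1
final: 1 -2.8866

Mode 3: guard c·x = 1.1840 hit at Δt = 1.5142 (t = 1.5142), x⁻ = (-1.1840) → reset → x⁺ = (-0.8422), jump to mode 1
Mode 1: guard c·x = 6.1789 hit at Δt = 1.2711 (t = 2.7853), x⁻ = (-6.1789) → reset → x⁺ = (-6.0925), jump to mode 2
Mode 2: guard c·x = -1.1827 hit at Δt = 1.1950 (t = 3.9803), x⁻ = (-1.1827) → reset → x⁺ = (-0.6781), jump to mode 1
Mode 1: flow for 0.6951 to horizon, guard not reached → x = (-2.8866)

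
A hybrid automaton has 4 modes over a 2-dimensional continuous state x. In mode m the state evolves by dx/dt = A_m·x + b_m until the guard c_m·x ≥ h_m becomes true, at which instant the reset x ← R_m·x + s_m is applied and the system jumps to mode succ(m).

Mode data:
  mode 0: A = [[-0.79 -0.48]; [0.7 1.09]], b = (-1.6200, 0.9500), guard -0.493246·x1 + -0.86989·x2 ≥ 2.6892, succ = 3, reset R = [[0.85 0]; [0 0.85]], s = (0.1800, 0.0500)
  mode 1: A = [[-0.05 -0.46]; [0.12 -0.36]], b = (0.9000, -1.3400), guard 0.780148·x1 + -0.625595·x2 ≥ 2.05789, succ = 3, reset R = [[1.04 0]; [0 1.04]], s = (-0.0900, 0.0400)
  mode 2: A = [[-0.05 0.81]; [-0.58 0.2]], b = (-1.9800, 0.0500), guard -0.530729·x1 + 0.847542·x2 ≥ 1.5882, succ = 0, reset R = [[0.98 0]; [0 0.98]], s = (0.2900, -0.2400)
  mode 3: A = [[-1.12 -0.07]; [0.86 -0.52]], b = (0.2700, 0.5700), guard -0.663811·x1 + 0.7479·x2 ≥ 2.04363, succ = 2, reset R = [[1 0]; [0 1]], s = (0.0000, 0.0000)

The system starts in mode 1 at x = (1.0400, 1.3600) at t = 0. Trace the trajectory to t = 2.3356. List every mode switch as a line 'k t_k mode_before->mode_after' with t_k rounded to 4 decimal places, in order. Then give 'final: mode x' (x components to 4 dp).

1 1.5697 1->3
final: 3 1.0372 0.7638

Mode 1: guard c·x = 2.0579 hit at Δt = 1.5697 (t = 1.5697), x⁻ = (2.1463, -0.6130) → reset → x⁺ = (2.1421, -0.5975), jump to mode 3
Mode 3: flow for 0.7659 to horizon, guard not reached → x = (1.0372, 0.7638)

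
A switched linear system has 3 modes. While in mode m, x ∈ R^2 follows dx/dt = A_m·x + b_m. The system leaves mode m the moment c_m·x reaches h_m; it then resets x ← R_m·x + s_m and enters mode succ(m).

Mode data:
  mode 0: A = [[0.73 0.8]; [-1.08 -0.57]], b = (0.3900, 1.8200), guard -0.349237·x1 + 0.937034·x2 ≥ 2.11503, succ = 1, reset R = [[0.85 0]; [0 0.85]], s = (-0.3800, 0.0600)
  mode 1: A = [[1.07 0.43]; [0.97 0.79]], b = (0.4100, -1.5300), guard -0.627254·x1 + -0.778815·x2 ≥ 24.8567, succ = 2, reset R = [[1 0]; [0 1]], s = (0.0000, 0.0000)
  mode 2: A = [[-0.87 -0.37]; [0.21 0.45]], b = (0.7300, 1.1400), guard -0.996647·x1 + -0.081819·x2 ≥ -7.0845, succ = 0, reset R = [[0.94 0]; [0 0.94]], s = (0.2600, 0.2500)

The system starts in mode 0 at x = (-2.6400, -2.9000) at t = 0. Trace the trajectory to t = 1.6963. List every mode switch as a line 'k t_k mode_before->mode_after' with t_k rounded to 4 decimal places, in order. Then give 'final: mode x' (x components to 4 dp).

Mode 0: guard c·x = 2.1150 hit at Δt = 0.5563 (t = 0.5563), x⁻ = (-4.3819, 0.6240) → reset → x⁺ = (-4.1046, 0.5904), jump to mode 1
Mode 1: flow for 1.1400 to horizon, guard not reached → x = (-16.4574, -15.0783)

1 0.5563 0->1
final: 1 -16.4574 -15.0783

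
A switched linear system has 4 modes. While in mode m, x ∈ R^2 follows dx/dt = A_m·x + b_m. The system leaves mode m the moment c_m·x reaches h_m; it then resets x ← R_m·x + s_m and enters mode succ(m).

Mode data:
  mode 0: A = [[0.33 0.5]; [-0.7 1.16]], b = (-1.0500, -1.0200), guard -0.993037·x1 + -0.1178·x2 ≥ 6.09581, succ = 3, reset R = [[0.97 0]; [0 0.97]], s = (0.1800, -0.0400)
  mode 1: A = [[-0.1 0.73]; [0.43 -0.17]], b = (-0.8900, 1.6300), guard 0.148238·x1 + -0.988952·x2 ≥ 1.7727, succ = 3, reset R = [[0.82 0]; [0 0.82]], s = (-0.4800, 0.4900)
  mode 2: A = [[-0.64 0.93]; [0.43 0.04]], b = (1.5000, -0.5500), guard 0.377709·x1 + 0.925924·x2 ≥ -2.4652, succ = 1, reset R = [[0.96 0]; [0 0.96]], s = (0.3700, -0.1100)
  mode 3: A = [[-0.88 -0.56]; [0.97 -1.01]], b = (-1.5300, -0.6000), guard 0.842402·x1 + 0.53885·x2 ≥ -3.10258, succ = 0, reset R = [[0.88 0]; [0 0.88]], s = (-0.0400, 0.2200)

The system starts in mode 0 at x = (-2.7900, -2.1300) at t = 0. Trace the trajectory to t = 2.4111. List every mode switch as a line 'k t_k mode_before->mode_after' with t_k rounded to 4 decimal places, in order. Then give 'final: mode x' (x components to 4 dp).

1 0.7934 0->3
2 1.9689 3->0
final: 0 -2.9855 -4.1091

Mode 0: guard c·x = 6.0958 hit at Δt = 0.7934 (t = 0.7934), x⁻ = (-5.7750, -3.0646) → reset → x⁺ = (-5.4218, -3.0126), jump to mode 3
Mode 3: guard c·x = -3.1026 hit at Δt = 1.1755 (t = 1.9689), x⁻ = (-1.6190, -3.2267) → reset → x⁺ = (-1.4647, -2.6195), jump to mode 0
Mode 0: flow for 0.4422 to horizon, guard not reached → x = (-2.9855, -4.1091)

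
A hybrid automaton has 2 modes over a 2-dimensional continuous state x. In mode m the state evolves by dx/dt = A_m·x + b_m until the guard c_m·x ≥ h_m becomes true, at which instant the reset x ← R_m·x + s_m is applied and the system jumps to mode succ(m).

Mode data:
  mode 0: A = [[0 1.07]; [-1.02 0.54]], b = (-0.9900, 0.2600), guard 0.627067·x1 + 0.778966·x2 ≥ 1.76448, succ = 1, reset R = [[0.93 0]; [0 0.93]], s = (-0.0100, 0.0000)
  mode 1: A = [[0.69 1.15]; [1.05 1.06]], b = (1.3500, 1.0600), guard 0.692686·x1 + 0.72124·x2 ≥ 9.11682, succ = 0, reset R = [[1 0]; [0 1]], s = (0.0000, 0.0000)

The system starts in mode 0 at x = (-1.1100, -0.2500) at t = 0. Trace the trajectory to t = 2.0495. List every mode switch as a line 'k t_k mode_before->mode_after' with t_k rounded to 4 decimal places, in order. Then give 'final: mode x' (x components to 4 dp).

Mode 0: guard c·x = 1.7645 hit at Δt = 1.3940 (t = 1.3940), x⁻ = (-0.7742, 2.8884) → reset → x⁺ = (-0.7300, 2.6862), jump to mode 1
Mode 1: flow for 0.6555 to horizon, guard not reached → x = (4.0795, 7.3281)

1 1.3940 0->1
final: 1 4.0795 7.3281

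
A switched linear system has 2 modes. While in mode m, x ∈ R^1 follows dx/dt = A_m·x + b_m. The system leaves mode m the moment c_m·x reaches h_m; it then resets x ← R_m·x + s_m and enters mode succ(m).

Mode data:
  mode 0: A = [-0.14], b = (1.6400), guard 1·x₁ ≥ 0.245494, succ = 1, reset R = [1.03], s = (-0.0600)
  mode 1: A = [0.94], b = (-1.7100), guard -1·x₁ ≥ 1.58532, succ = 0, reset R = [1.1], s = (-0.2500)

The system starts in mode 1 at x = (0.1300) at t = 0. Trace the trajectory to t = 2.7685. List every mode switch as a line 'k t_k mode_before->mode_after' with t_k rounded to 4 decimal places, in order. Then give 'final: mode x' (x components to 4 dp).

1 0.7456 1->0
2 2.0196 0->1
final: 1 -1.4688

Mode 1: guard c·x = 1.5853 hit at Δt = 0.7456 (t = 0.7456), x⁻ = (-1.5853) → reset → x⁺ = (-1.9939), jump to mode 0
Mode 0: guard c·x = 0.2455 hit at Δt = 1.2740 (t = 2.0196), x⁻ = (0.2455) → reset → x⁺ = (0.1929), jump to mode 1
Mode 1: flow for 0.7489 to horizon, guard not reached → x = (-1.4688)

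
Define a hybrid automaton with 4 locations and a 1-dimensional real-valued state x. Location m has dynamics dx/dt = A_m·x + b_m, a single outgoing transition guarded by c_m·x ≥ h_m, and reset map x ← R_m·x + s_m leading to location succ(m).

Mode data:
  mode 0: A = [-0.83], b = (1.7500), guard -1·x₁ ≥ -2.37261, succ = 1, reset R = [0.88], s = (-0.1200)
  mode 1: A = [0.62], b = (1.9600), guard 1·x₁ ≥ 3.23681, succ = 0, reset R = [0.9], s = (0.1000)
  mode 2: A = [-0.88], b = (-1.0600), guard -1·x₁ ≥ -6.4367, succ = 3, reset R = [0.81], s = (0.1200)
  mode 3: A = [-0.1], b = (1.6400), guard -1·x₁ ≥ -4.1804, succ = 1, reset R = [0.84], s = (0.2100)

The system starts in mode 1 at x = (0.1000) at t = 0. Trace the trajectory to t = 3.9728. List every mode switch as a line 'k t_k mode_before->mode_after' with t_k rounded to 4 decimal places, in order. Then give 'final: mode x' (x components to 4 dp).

Mode 1: guard c·x = 3.2368 hit at Δt = 1.0869 (t = 1.0869), x⁻ = (3.2368) → reset → x⁺ = (3.0131), jump to mode 0
Mode 0: guard c·x = -2.3726 hit at Δt = 1.4831 (t = 2.5700), x⁻ = (2.3726) → reset → x⁺ = (1.9679), jump to mode 1
Mode 1: guard c·x = 3.2368 hit at Δt = 0.3565 (t = 2.9265), x⁻ = (3.2368) → reset → x⁺ = (3.0131), jump to mode 0
Mode 0: flow for 1.0463 to horizon, guard not reached → x = (2.4881)

1 1.0869 1->0
2 2.5700 0->1
3 2.9265 1->0
final: 0 2.4881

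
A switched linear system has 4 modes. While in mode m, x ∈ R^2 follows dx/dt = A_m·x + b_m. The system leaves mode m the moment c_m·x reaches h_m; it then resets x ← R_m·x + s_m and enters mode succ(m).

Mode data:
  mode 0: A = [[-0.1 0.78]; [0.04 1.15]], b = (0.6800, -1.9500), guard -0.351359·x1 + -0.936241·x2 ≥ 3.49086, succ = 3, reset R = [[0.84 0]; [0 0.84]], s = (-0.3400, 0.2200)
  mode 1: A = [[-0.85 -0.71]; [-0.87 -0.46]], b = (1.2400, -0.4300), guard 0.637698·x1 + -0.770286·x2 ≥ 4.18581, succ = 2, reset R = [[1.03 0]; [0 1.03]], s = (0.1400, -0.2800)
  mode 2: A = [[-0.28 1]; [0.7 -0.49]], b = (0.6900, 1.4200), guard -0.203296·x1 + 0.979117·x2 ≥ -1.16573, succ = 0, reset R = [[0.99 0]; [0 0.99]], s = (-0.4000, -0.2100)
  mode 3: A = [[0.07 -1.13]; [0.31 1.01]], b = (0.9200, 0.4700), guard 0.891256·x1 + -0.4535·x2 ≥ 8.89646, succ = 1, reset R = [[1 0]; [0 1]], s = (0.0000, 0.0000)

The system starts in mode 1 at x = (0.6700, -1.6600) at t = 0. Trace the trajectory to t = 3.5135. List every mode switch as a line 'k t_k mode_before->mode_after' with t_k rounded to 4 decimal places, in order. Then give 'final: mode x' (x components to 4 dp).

1 1.5743 1->2
2 2.2565 2->0
3 2.8803 0->3
final: 3 3.5409 -4.9698

Mode 1: guard c·x = 4.1858 hit at Δt = 1.5743 (t = 1.5743), x⁻ = (2.7541, -3.1541) → reset → x⁺ = (2.9767, -3.5287), jump to mode 2
Mode 2: guard c·x = -1.1657 hit at Δt = 0.6822 (t = 2.2565), x⁻ = (1.6321, -0.8517) → reset → x⁺ = (1.2158, -1.0532), jump to mode 0
Mode 0: guard c·x = 3.4909 hit at Δt = 0.6238 (t = 2.8803), x⁻ = (0.4585, -3.9007) → reset → x⁺ = (0.0452, -3.0566), jump to mode 3
Mode 3: flow for 0.6332 to horizon, guard not reached → x = (3.5409, -4.9698)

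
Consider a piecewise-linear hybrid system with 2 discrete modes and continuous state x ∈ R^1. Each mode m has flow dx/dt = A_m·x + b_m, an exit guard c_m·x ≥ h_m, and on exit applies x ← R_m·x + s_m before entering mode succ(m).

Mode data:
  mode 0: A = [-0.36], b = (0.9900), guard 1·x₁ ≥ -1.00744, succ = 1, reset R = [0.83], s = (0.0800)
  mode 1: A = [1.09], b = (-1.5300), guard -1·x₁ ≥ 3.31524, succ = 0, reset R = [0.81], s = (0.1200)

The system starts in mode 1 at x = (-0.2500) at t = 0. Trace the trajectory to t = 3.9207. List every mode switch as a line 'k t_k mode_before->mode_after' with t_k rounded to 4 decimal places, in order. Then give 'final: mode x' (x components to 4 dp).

1 0.9620 1->0
2 1.9255 0->1
3 2.6425 1->0
4 3.6060 0->1
final: 1 -1.6400

Mode 1: guard c·x = 3.3152 hit at Δt = 0.9620 (t = 0.9620), x⁻ = (-3.3152) → reset → x⁺ = (-2.5653), jump to mode 0
Mode 0: guard c·x = -1.0074 hit at Δt = 0.9635 (t = 1.9255), x⁻ = (-1.0074) → reset → x⁺ = (-0.7562), jump to mode 1
Mode 1: guard c·x = 3.3152 hit at Δt = 0.7170 (t = 2.6425), x⁻ = (-3.3152) → reset → x⁺ = (-2.5653), jump to mode 0
Mode 0: guard c·x = -1.0074 hit at Δt = 0.9635 (t = 3.6060), x⁻ = (-1.0074) → reset → x⁺ = (-0.7562), jump to mode 1
Mode 1: flow for 0.3147 to horizon, guard not reached → x = (-1.6400)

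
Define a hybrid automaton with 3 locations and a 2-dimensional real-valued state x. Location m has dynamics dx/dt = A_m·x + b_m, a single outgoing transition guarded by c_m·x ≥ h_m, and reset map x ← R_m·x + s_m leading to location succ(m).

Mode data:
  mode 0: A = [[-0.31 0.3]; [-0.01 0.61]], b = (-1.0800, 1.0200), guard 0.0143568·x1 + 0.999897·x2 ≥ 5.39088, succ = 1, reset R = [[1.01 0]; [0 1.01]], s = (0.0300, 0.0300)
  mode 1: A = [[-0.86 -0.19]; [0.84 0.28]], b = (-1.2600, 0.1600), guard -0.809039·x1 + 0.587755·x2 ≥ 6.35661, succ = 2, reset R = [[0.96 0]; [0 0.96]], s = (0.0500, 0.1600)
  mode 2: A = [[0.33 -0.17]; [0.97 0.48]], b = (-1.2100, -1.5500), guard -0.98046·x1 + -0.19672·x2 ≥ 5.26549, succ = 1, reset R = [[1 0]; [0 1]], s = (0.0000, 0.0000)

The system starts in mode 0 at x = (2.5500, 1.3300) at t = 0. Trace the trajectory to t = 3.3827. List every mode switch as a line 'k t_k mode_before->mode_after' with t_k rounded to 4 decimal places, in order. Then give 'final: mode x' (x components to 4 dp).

Mode 0: guard c·x = 5.3909 hit at Δt = 1.4076 (t = 1.4076), x⁻ = (1.5144, 5.3697) → reset → x⁺ = (1.5595, 5.4534), jump to mode 1
Mode 1: guard c·x = 6.3566 hit at Δt = 1.5786 (t = 2.9862), x⁻ = (-1.8995, 8.2004) → reset → x⁺ = (-1.7735, 8.0324), jump to mode 2
Mode 2: flow for 0.3965 to horizon, guard not reached → x = (-3.1151, 8.0190)

1 1.4076 0->1
2 2.9862 1->2
final: 2 -3.1151 8.0190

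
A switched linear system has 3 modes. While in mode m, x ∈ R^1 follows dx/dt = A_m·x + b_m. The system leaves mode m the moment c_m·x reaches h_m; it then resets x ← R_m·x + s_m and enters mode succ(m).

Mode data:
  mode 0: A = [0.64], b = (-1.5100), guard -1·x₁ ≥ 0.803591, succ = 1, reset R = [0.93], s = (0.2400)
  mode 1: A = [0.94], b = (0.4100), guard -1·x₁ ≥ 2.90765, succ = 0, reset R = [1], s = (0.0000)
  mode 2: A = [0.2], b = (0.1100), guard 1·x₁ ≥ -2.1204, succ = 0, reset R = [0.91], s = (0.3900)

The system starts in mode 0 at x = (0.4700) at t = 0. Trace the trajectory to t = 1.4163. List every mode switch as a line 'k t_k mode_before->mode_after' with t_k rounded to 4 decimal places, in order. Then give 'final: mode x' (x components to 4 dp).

1 0.8051 0->1
final: 1 -0.5626

Mode 0: guard c·x = 0.8036 hit at Δt = 0.8051 (t = 0.8051), x⁻ = (-0.8036) → reset → x⁺ = (-0.5073), jump to mode 1
Mode 1: flow for 0.6112 to horizon, guard not reached → x = (-0.5626)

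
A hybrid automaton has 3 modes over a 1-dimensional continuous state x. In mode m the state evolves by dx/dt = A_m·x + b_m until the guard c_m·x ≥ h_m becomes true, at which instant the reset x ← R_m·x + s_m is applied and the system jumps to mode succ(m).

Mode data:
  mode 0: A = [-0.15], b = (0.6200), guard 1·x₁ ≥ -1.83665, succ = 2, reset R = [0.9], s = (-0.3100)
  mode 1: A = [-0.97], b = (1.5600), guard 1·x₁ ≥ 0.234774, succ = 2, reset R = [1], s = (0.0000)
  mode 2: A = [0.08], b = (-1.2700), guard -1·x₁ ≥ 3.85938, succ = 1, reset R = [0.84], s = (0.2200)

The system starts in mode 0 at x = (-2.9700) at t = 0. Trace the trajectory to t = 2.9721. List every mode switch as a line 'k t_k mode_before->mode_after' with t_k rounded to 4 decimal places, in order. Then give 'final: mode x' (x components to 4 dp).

Mode 0: guard c·x = -1.8366 hit at Δt = 1.1588 (t = 1.1588), x⁻ = (-1.8367) → reset → x⁺ = (-1.9630), jump to mode 2
Mode 2: guard c·x = 3.8594 hit at Δt = 1.2629 (t = 2.4217), x⁻ = (-3.8594) → reset → x⁺ = (-3.0219), jump to mode 1
Mode 1: flow for 0.5504 to horizon, guard not reached → x = (-1.1065)

1 1.1588 0->2
2 2.4217 2->1
final: 1 -1.1065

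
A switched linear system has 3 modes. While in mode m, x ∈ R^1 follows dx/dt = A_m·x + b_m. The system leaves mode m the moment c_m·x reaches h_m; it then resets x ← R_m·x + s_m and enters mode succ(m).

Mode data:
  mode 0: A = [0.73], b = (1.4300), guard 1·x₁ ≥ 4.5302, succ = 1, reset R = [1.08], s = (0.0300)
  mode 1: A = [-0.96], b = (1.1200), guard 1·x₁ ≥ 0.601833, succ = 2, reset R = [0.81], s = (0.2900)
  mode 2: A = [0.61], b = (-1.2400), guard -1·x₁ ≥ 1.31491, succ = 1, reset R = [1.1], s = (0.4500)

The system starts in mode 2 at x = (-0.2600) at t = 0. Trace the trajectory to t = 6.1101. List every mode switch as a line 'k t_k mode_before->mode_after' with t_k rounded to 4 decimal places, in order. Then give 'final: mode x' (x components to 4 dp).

Mode 2: guard c·x = 1.3149 hit at Δt = 0.6205 (t = 0.6205), x⁻ = (-1.3149) → reset → x⁺ = (-0.9964), jump to mode 1
Mode 1: guard c·x = 0.6018 hit at Δt = 1.3987 (t = 2.0192), x⁻ = (0.6018) → reset → x⁺ = (0.7775), jump to mode 2
Mode 2: guard c·x = 1.3149 hit at Δt = 1.6080 (t = 3.6272), x⁻ = (-1.3149) → reset → x⁺ = (-0.9964), jump to mode 1
Mode 1: guard c·x = 0.6018 hit at Δt = 1.3987 (t = 5.0259), x⁻ = (0.6018) → reset → x⁺ = (0.7775), jump to mode 2
Mode 2: flow for 1.0842 to horizon, guard not reached → x = (-0.3992)

1 0.6205 2->1
2 2.0192 1->2
3 3.6272 2->1
4 5.0259 1->2
final: 2 -0.3992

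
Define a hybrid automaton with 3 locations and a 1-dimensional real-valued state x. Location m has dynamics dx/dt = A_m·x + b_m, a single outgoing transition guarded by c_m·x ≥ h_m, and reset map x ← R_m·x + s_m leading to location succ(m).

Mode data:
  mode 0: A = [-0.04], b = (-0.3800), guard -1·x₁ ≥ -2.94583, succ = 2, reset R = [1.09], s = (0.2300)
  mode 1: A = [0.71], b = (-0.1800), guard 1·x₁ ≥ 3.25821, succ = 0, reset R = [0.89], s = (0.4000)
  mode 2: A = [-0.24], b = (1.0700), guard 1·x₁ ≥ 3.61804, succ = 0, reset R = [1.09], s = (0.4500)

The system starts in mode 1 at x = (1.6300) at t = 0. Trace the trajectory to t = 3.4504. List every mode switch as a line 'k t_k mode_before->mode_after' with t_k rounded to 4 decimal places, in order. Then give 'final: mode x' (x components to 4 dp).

1 1.0995 1->0
2 1.8006 0->2
3 2.5974 2->0
final: 0 3.9276

Mode 1: guard c·x = 3.2582 hit at Δt = 1.0995 (t = 1.0995), x⁻ = (3.2582) → reset → x⁺ = (3.2998), jump to mode 0
Mode 0: guard c·x = -2.9458 hit at Δt = 0.7011 (t = 1.8006), x⁻ = (2.9458) → reset → x⁺ = (3.4410), jump to mode 2
Mode 2: guard c·x = 3.6180 hit at Δt = 0.7968 (t = 2.5974), x⁻ = (3.6180) → reset → x⁺ = (4.3937), jump to mode 0
Mode 0: flow for 0.8530 to horizon, guard not reached → x = (3.9276)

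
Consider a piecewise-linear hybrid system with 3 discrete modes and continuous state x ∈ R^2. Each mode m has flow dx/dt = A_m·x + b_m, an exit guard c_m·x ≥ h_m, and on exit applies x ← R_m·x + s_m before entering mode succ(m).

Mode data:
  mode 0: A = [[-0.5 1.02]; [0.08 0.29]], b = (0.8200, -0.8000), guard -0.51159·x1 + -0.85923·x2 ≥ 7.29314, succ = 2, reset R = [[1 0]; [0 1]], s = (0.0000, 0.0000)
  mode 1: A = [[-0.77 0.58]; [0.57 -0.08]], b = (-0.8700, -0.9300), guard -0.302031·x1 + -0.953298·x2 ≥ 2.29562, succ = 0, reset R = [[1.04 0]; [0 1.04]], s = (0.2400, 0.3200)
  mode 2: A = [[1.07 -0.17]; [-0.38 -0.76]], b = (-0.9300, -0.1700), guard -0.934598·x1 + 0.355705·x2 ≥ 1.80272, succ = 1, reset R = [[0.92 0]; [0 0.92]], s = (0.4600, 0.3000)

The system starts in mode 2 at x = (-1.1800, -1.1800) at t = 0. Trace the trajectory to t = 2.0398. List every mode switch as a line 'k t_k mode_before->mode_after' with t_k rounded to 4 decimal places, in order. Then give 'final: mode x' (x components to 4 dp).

Mode 2: guard c·x = 1.8027 hit at Δt = 0.4017 (t = 0.4017), x⁻ = (-2.1983, -0.7079) → reset → x⁺ = (-1.5624, -0.3513), jump to mode 1
Mode 1: guard c·x = 2.2956 hit at Δt = 0.8449 (t = 1.2466), x⁻ = (-1.7797, -1.8442) → reset → x⁺ = (-1.6109, -1.5980), jump to mode 0
Mode 0: flow for 0.7932 to horizon, guard not reached → x = (-2.0418, -2.8495)

1 0.4017 2->1
2 1.2466 1->0
final: 0 -2.0418 -2.8495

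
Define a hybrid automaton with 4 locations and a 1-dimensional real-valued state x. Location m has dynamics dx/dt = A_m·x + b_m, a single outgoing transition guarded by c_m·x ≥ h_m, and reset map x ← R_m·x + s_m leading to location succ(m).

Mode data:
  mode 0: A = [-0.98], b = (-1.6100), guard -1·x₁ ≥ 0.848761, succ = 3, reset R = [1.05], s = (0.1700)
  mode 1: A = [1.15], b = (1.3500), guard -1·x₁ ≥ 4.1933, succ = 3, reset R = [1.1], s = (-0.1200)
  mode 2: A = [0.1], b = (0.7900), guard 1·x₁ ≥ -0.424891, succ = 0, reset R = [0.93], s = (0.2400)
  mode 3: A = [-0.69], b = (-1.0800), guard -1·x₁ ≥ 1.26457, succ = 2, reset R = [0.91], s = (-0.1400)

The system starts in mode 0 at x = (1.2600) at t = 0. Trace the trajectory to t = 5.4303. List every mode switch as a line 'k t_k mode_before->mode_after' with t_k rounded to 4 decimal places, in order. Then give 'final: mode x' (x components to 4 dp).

Mode 0: guard c·x = 0.8488 hit at Δt = 1.3227 (t = 1.3227), x⁻ = (-0.8488) → reset → x⁺ = (-0.7212), jump to mode 3
Mode 3: guard c·x = 1.2646 hit at Δt = 1.4960 (t = 2.8187), x⁻ = (-1.2646) → reset → x⁺ = (-1.2908), jump to mode 2
Mode 2: guard c·x = -0.4249 hit at Δt = 1.2311 (t = 4.0498), x⁻ = (-0.4249) → reset → x⁺ = (-0.1551), jump to mode 0
Mode 0: guard c·x = 0.8488 hit at Δt = 0.6406 (t = 4.6904), x⁻ = (-0.8488) → reset → x⁺ = (-0.7212), jump to mode 3
Mode 3: flow for 0.7399 to horizon, guard not reached → x = (-1.0587)

1 1.3227 0->3
2 2.8187 3->2
3 4.0498 2->0
4 4.6904 0->3
final: 3 -1.0587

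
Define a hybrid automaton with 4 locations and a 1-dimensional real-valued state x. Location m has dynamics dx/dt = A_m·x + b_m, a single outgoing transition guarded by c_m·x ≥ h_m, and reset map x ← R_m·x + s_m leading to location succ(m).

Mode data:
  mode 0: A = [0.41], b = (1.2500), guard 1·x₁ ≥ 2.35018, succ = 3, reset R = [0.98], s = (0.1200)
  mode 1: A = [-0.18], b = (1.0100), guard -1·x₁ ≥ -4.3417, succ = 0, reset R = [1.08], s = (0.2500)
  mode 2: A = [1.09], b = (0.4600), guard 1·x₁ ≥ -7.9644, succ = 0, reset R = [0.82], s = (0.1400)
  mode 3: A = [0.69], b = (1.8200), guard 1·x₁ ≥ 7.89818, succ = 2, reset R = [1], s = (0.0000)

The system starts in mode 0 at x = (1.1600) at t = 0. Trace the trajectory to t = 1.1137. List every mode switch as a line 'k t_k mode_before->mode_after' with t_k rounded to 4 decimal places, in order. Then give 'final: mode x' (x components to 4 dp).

1 0.6074 0->3
final: 3 4.5393

Mode 0: guard c·x = 2.3502 hit at Δt = 0.6074 (t = 0.6074), x⁻ = (2.3502) → reset → x⁺ = (2.4232), jump to mode 3
Mode 3: flow for 0.5063 to horizon, guard not reached → x = (4.5393)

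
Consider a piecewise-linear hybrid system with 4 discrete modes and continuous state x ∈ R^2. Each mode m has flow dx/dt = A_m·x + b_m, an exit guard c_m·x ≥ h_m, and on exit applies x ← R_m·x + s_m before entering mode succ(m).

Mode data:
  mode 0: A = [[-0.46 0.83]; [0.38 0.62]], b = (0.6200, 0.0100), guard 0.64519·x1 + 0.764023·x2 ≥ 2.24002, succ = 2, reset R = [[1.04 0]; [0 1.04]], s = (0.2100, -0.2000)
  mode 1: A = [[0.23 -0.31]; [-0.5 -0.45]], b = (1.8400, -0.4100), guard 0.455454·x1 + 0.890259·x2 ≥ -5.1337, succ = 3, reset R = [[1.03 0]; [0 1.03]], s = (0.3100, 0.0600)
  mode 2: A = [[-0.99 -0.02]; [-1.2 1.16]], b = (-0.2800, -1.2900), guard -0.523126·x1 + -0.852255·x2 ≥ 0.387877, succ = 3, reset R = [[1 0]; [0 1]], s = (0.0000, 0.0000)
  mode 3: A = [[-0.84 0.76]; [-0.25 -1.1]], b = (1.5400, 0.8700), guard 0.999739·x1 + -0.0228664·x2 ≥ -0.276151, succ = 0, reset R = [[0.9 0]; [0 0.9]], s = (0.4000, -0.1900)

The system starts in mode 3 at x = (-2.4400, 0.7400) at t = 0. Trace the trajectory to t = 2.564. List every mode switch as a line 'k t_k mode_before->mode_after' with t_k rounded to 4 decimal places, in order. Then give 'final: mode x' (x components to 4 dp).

1 0.6732 3->0
2 1.8024 0->2
final: 2 0.6495 0.4743

Mode 3: guard c·x = -0.2762 hit at Δt = 0.6732 (t = 0.6732), x⁻ = (-0.2556, 0.8997) → reset → x⁺ = (0.1699, 0.6197), jump to mode 0
Mode 0: guard c·x = 2.2400 hit at Δt = 1.1292 (t = 1.8024), x⁻ = (1.4524, 1.7054) → reset → x⁺ = (1.7205, 1.5736), jump to mode 2
Mode 2: flow for 0.7616 to horizon, guard not reached → x = (0.6495, 0.4743)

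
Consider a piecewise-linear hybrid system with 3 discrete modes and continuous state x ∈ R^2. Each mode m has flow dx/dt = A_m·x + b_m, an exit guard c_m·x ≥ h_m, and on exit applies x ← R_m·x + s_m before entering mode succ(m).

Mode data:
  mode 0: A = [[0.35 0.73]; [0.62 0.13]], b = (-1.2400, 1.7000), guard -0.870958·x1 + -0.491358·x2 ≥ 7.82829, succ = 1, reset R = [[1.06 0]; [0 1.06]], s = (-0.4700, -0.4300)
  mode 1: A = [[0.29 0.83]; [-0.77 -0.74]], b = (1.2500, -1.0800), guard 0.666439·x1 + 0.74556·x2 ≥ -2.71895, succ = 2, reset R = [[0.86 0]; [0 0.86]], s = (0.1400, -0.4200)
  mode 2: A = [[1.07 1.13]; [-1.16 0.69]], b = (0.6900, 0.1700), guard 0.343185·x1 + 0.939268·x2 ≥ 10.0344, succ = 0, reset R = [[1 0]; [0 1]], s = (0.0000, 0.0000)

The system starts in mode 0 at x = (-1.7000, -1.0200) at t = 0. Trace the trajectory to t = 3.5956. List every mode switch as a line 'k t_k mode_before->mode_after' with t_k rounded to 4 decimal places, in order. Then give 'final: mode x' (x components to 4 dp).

Mode 0: guard c·x = 7.8283 hit at Δt = 1.5567 (t = 1.5567), x⁻ = (-7.4717, -2.6880) → reset → x⁺ = (-8.3900, -3.2793), jump to mode 1
Mode 1: guard c·x = -2.7189 hit at Δt = 1.4578 (t = 3.0145), x⁻ = (-9.0835, 4.4727) → reset → x⁺ = (-7.6718, 3.4265), jump to mode 2
Mode 2: flow for 0.5811 to horizon, guard not reached → x = (-7.4057, 11.8865)

1 1.5567 0->1
2 3.0145 1->2
final: 2 -7.4057 11.8865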